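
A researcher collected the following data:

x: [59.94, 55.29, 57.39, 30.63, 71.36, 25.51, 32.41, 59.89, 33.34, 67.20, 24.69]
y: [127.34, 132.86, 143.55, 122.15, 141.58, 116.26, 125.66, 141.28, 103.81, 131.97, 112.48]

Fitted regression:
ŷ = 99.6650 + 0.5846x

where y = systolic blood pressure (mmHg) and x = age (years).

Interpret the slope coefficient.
An increase of one year in age is associated with a 0.5846 mmHg increase in predicted blood pressure.

The slope coefficient β₁ = 0.5846 represents the marginal effect of age on blood pressure.

Interpretation:
- Age up by 1 year → predicted blood pressure increases by 0.5846 mmHg
- The effect is assumed constant over the observed range of x (linearity)
- The sign (+) gives the direction; the magnitude 0.5846 gives the size of the effect per year

The intercept β₀ = 99.6650 is the predicted blood pressure when age = 0; since the smallest observed x is 24.69, this is an extrapolation and mainly anchors the line.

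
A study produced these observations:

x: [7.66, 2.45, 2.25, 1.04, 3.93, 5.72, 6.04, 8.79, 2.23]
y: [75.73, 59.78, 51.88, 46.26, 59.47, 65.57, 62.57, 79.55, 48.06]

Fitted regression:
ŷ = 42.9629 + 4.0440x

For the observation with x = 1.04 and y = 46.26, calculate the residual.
Residual = -0.9087

The residual is the difference between the actual value and the predicted value:

Residual = y - ŷ

Step 1: Calculate predicted value
ŷ = 42.9629 + 4.0440 × 1.04
ŷ = 47.1687

Step 2: Calculate residual
Residual = 46.26 - 47.1687
Residual = -0.9087

Sign check: y < ŷ, so the point is below the line and the fit overestimates here.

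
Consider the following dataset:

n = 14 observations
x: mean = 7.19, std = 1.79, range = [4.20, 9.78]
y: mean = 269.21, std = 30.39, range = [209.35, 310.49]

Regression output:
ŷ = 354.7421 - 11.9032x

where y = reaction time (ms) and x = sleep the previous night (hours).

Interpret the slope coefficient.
An increase of one hour in sleep is associated with a 11.9032 ms decrease in predicted reaction time.

The slope coefficient β₁ = -11.9032 represents the marginal effect of sleep on reaction time.

Interpretation:
- Sleep up by 1 hour → predicted reaction time decreases by 11.9032 ms
- This is a linear approximation: the same per-unit change is assumed across the whole observed x range

(β₀ = 354.7421 is the fitted value at x = 0 and is not part of the slope interpretation.)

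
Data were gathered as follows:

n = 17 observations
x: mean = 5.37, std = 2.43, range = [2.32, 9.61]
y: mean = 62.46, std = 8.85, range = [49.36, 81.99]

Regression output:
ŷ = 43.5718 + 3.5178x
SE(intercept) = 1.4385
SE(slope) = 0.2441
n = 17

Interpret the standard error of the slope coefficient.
The slope 3.5178 is pinned down to within about ±0.2441 (one SE) by these data — relative uncertainty 6.9%, i.e. precise.

SE(β̂₁) = s / √Sxx, where s is the residual standard deviation and Sxx = Σ(x − x̄)². It is the yardstick for how far β̂₁ = 3.5178 could plausibly be from the true slope.

Relative precision:
- SE / |β̂₁| = 0.2441 / 3.5178 = 6.9%
- Rule of thumb (under 20%: precise; 20% to under 50%: moderately precise; 50% or more: imprecise) → precise

Rough 95% range (±2 SE): 3.5178 ± 0.4882 → (3.0296, 4.0060).

What drives SE(β̂₁): wider spread of x values → smaller SE; larger n (here n = 17) → smaller SE.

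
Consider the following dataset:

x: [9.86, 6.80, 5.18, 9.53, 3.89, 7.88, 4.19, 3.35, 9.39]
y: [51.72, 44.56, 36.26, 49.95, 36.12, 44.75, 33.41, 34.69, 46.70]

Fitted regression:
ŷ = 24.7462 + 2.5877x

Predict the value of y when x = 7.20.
ŷ = 43.3776

x = 7.20 lies inside the observed range [3.35, 9.86], so the fitted equation applies directly:

ŷ = 24.7462 + 2.5877 × 7.20
ŷ = 24.7462 + 18.6314
ŷ = 43.3776

This is the fitted mean response at that x — an individual observation would come with a wider prediction interval.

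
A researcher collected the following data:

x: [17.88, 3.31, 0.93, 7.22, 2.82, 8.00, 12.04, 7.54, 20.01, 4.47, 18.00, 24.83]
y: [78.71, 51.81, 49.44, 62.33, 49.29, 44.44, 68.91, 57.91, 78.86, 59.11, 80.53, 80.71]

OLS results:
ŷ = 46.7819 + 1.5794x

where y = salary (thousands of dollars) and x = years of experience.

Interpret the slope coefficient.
On average, salary is about 1.5794 thousand dollars higher for every extra year of experience.

The slope β₁ = 1.5794 gives the rate at which the fitted salary changes with experience.

Interpretation:
- Experience up by 1 year → predicted salary increases by 1.5794 thousand dollars
- This is a linear approximation: the same per-unit change is assumed across the whole observed x range

The intercept β₀ = 46.7819 is the predicted salary when experience = 0; since the smallest observed x is 0.93, this is an extrapolation and mainly anchors the line.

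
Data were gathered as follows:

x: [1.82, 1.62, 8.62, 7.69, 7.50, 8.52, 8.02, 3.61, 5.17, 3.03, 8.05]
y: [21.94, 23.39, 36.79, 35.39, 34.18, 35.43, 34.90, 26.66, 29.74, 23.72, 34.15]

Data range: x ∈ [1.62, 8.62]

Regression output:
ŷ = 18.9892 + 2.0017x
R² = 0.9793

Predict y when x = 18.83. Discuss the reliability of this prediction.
The equation gives ŷ = 56.6812; however x = 18.83 is 10.21 units above the observed range, so this extrapolated value should not be trusted.

Prediction calculation:
ŷ = 18.9892 + 2.0017 × 18.83
ŷ = 56.6812

Reliability:
- Data range: x ∈ [1.62, 8.62]
- Prediction point: x = 18.83 is 10.21 units above the observed range → this is EXTRAPOLATION, not interpolation

Why that matters here:
- R² describes fit only over the sampled x values; it says nothing about behaviour beyond them
- Real relationships often flatten, saturate, or turn nonlinear at extremes

A defensible statement: 'if the linear trend continued to x = 18.83, y would be about 56.6812' — the premise is untested.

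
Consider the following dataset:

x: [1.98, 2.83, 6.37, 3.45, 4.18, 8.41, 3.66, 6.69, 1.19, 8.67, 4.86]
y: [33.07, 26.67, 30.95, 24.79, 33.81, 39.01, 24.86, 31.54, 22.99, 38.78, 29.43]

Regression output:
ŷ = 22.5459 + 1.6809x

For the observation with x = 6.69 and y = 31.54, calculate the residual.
Residual = -2.2511

The residual is the difference between the actual value and the predicted value:

Residual = y - ŷ

Step 1: Calculate predicted value
ŷ = 22.5459 + 1.6809 × 6.69
ŷ = 33.7911

Step 2: Calculate residual
Residual = 31.54 - 33.7911
Residual = -2.2511

The residual is negative, so the observed y = 31.54 sits below the regression line (the line overestimates it by 2.2511).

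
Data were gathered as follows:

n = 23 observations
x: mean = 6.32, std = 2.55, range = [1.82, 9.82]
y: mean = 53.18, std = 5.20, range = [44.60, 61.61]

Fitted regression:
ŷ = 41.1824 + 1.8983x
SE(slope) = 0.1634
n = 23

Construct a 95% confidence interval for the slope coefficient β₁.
The 95% CI for β₁ is (1.5585, 2.2381)

Confidence interval for the slope:

The 95% CI for β₁ is: β̂₁ ± t*(α/2, n-2) × SE(β̂₁)

Step 1: Find critical t-value
- Confidence level = 0.95
- Degrees of freedom = n - 2 = 23 - 2 = 21
- t*(α/2, 21) = 2.0796

Step 2: Calculate margin of error
Margin = 2.0796 × 0.1634 = 0.3398

Step 3: Construct interval
CI = 1.8983 ± 0.3398
CI = (1.5585, 2.2381)

Interpretation: We are 95% confident that the true slope β₁ lies between 1.5585 and 2.2381.
Both endpoints are positive, so the data support a genuinely positive slope at this confidence level.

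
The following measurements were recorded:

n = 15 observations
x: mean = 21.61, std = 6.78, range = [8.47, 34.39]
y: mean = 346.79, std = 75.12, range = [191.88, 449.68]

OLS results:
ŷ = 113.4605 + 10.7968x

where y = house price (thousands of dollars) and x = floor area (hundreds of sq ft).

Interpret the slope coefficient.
An increase of one hundred sq ft in floor area is associated with a 10.7968 thousand dollars increase in predicted house price.

The slope β₁ = 10.7968 gives the rate at which the fitted house price changes with floor area.

Interpretation:
- Floor area up by 1 hundred sq ft → predicted house price increases by 10.7968 thousand dollars
- This is a linear approximation: the same per-unit change is assumed across the whole observed x range
- The slope describes association in these data, not necessarily a causal effect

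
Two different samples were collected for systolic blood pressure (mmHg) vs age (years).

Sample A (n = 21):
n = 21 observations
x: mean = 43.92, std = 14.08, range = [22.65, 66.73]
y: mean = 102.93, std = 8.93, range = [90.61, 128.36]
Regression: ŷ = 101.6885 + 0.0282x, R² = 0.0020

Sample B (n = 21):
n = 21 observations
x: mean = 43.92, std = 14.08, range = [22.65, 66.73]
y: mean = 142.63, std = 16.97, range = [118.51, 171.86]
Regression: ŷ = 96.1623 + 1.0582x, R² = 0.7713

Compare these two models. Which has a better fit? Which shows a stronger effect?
Model B has the better fit (R² = 0.7713 vs 0.0020). Model B shows the stronger effect (|β₁| = 1.0582 vs 0.0282).

Model Comparison:

Which explains more variance? (R²)
- Model A: R² = 0.0020 → 0.20% of variance in blood pressure explained
- Model B: R² = 0.7713 → 77.13% of variance in blood pressure explained
- 0.7713 > 0.0020 → Model B has the better fit

Strength of effect — compare |β₁|:
- Model A: β₁ = 0.0282 → predicted blood pressure rises 0.0282 mmHg per additional year of age
- Model B: β₁ = 1.0582 → predicted blood pressure rises 1.0582 mmHg per additional year of age
- |0.0282| < |1.0582| → Model B shows the stronger marginal effect

Note: A steeper slope doesn't make a better model if the scatter around the line is large.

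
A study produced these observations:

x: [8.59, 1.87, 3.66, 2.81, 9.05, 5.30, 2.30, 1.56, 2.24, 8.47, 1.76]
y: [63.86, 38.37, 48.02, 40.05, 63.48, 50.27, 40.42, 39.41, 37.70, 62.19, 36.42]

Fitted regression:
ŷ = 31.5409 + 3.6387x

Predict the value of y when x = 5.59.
ŷ = 51.8812

To predict y for x = 5.59, substitute into the regression equation:

ŷ = 31.5409 + 3.6387 × 5.59
ŷ = 31.5409 + 20.3403
ŷ = 51.8812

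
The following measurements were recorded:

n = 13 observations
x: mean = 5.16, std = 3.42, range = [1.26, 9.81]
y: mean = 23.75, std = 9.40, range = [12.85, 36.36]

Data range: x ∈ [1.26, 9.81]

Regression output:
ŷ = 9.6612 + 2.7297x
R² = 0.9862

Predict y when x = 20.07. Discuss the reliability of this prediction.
ŷ = 64.4463, but this is extrapolation (above the data range [1.26, 9.81]) and may be unreliable.

Prediction calculation:
ŷ = 9.6612 + 2.7297 × 20.07
ŷ = 64.4463

Reliability:
- Data range: x ∈ [1.26, 9.81]
- Prediction point: x = 20.07 is 10.26 units above the observed range → this is EXTRAPOLATION, not interpolation

Why that matters here:
- Real relationships often flatten, saturate, or turn nonlinear at extremes
- There are no observations near this x to validate the fitted line there
- R² describes fit only over the sampled x values; it says nothing about behaviour beyond them

The R² = 0.9862 only validates the fit within [1.26, 9.81]; treat ŷ = 64.4463 with caution.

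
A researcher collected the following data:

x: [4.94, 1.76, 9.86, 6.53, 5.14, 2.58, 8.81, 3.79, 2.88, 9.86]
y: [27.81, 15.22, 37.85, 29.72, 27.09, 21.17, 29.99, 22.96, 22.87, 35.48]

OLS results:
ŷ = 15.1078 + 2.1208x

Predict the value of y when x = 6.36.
ŷ = 28.5961

To predict y for x = 6.36, substitute into the regression equation:

ŷ = 15.1078 + 2.1208 × 6.36
ŷ = 15.1078 + 13.4883
ŷ = 28.5961

This is the fitted mean response at that x — an individual observation would come with a wider prediction interval.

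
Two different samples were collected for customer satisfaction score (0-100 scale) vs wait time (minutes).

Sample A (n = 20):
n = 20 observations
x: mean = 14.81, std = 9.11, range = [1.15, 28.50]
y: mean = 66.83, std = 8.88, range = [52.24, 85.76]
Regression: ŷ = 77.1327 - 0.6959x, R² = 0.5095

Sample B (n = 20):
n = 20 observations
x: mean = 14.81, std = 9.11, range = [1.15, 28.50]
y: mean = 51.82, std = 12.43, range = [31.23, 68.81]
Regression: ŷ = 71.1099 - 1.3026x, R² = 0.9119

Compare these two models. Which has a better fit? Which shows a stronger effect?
Model B has the better fit (R² = 0.9119 vs 0.5095). Model B shows the stronger effect (|β₁| = 1.3026 vs 0.6959).

Model Comparison:

Goodness of fit (R²):
- Model A: R² = 0.5095 → 50.95% of variance in satisfaction score explained
- Model B: R² = 0.9119 → 91.19% of variance in satisfaction score explained
- 0.9119 > 0.5095 → Model B has the better fit

Effect size (slope magnitude):
- Model A: β₁ = -0.6959 → predicted satisfaction score falls 0.6959 points per additional minute of wait time
- Model B: β₁ = -1.3026 → predicted satisfaction score falls 1.3026 points per additional minute of wait time
- |-0.6959| < |-1.3026| → Model B shows the stronger marginal effect

Notes:
- A steeper slope doesn't make a better model if the scatter around the line is large.
- A better fit (higher R²) doesn't necessarily mean a more important relationship.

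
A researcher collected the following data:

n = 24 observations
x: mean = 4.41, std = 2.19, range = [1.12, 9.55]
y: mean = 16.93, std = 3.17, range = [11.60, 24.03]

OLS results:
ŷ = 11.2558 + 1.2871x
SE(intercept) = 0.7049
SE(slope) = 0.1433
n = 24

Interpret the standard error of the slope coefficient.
The slope 1.2871 is pinned down to within about ±0.1433 (one SE) by these data — relative uncertainty 11.1%, i.e. precise.

SE(β̂₁) = s / √Sxx, where s is the residual standard deviation and Sxx = Σ(x − x̄)². It is the yardstick for how far β̂₁ = 1.2871 could plausibly be from the true slope.

Relative precision:
- SE / |β̂₁| = 0.1433 / 1.2871 = 11.1%
- Rule of thumb (under 20%: precise; 20% to under 50%: moderately precise; 50% or more: imprecise) → precise

Rough 95% range (±2 SE): 1.2871 ± 0.2866 → (1.0005, 1.5737).

What drives SE(β̂₁): wider spread of x values → smaller SE; more residual scatter → larger SE; larger n (here n = 24) → smaller SE.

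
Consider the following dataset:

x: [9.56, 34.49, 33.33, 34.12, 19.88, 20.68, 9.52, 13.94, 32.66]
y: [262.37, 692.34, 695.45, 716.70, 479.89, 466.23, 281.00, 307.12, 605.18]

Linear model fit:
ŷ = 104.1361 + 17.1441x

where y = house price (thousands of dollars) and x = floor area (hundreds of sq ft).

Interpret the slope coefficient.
On average, house price is about 17.1441 thousand dollars higher for every extra hundred sq ft of floor area.

β₁ = 17.1441 is the change in predicted house price (thousand dollars) per additional hundred sq ft of floor area.

Interpretation:
- Floor area up by 1 hundred sq ft → predicted house price increases by 17.1441 thousand dollars
- This is a linear approximation: the same per-unit change is assumed across the whole observed x range
- The slope describes association in these data, not necessarily a causal effect

(β₀ = 104.1361 is the fitted value at x = 0 and is not part of the slope interpretation.)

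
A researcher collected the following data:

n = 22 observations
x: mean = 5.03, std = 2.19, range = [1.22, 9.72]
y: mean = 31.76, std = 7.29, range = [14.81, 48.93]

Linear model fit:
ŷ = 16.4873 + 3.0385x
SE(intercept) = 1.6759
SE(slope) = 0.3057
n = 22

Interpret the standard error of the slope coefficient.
The slope 3.0385 is pinned down to within about ±0.3057 (one SE) by these data — relative uncertainty 10.1%, i.e. precise.

SE(β̂₁) = 0.3057 says: if we drew many samples of n = 22 from the same population and refit each time, the fitted slopes would scatter with a standard deviation of roughly 0.3057 around the true β₁.

Relative precision:
- SE / |β̂₁| = 0.3057 / 3.0385 = 10.1%
- Rule of thumb (under 20%: precise; 20% to under 50%: moderately precise; 50% or more: imprecise) → precise

Rough 95% range (±2 SE): 3.0385 ± 0.6114 → (2.4271, 3.6499).

What drives SE(β̂₁): wider spread of x values → smaller SE; more residual scatter → larger SE.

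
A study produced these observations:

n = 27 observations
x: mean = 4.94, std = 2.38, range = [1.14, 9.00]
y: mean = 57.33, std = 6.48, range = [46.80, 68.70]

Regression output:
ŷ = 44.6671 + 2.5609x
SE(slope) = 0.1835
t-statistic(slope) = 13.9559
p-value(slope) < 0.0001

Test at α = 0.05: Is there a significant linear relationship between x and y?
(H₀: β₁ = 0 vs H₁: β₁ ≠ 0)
Reject H₀: p-value < 0.0001 < α = 0.05. The linear relationship is significant at the 5% level.

Hypothesis test for the slope coefficient:

H₀: β₁ = 0 (no linear relationship)
H₁: β₁ ≠ 0 (linear relationship exists)

Test statistic: t = β̂₁ / SE(β̂₁) = 2.5609 / 0.1835 = 13.9559

With df = 25, the two-sided p-value for |t| = 13.9559 is <0.0001.

Decision rule: reject H₀ if p-value < α.
p-value < 0.0001 < α = 0.05 → reject H₀.

There is sufficient evidence at the 5% significance level to conclude that a linear relationship exists between x and y.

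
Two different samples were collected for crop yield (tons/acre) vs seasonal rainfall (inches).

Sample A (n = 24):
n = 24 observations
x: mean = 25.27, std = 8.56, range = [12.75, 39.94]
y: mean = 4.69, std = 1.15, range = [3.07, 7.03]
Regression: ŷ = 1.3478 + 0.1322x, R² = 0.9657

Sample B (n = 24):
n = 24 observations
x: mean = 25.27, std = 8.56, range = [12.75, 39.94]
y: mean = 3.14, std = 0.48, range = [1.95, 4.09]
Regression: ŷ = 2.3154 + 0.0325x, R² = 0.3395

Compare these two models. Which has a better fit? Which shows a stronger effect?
Model A has the better fit (R² = 0.9657 vs 0.3395). Model A shows the stronger effect (|β₁| = 0.1322 vs 0.0325).

Model Comparison:

Goodness of fit (R²):
- Model A: R² = 0.9657 → 96.57% of variance in crop yield explained
- Model B: R² = 0.3395 → 33.95% of variance in crop yield explained
- 0.9657 > 0.3395 → Model A has the better fit

Effect size (slope magnitude):
- Model A: β₁ = 0.1322 → predicted crop yield rises 0.1322 tons/acre per additional inch of rainfall
- Model B: β₁ = 0.0325 → predicted crop yield rises 0.0325 tons/acre per additional inch of rainfall
- |0.1322| > |0.0325| → Model A shows the stronger marginal effect

Note: R² measures how tightly points cluster around the line; β₁ measures how steep the line is — they answer different questions.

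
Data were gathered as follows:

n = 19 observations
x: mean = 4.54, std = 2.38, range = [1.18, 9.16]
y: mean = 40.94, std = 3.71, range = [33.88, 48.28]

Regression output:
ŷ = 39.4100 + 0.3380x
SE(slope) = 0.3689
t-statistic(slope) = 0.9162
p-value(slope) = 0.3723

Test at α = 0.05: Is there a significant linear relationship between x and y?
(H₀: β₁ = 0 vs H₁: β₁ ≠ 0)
p-value = 0.3723 ≥ α = 0.05, so we fail to reject H₀. The relationship is not significant.

Hypothesis test for the slope coefficient:

H₀: β₁ = 0 (no linear relationship)
H₁: β₁ ≠ 0 (linear relationship exists)

Test statistic: t = β̂₁ / SE(β̂₁) = 0.3380 / 0.3689 = 0.9162

p = 0.3723: how often a slope estimate this far from 0 (in SE units) would arise by chance if β₁ were truly 0.

Decision rule: reject H₀ if p-value < α.
p-value = 0.3723 ≥ α = 0.05 → fail to reject H₀.

There is not sufficient evidence at the 5% significance level to conclude that a linear relationship exists between x and y.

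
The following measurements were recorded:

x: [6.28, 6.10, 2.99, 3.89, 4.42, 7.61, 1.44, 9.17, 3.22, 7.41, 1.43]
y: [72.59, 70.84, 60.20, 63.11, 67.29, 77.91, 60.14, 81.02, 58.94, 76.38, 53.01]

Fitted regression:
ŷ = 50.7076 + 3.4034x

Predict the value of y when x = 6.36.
ŷ = 72.3532

To predict y for x = 6.36, substitute into the regression equation:

ŷ = 50.7076 + 3.4034 × 6.36
ŷ = 50.7076 + 21.6456
ŷ = 72.3532

This is the fitted mean response at that x — an individual observation would come with a wider prediction interval.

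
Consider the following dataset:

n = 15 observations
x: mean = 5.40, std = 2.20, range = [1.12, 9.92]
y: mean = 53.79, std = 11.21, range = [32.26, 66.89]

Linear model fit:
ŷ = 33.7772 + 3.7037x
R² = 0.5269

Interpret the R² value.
About 52.69% of the variability in y is accounted for by the regression on x (R² = 0.5269) — a moderate linear fit.

R² = 1 − SS_res/SS_tot compares the residual scatter to the total scatter of y about its mean.

Here R² = 0.5269:
- Explained: 52.69% of the variation in y
- Unexplained (residual): 100% − 52.69% = 47.31%
- Rule of thumb (below 0.3 weak; 0.3 to below 0.7 moderate; 0.7 and above strong) → moderate

Note: R² says nothing about causation, and a high R² does not by itself mean the linear form is appropriate — check the residuals.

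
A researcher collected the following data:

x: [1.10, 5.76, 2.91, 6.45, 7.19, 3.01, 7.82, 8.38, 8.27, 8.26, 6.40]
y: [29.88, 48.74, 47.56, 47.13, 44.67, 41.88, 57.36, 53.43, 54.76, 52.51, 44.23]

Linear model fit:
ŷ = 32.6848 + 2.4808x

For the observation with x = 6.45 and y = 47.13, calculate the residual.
Residual = -1.5560

The residual is the difference between the actual value and the predicted value:

Residual = y - ŷ

Step 1: Calculate predicted value
ŷ = 32.6848 + 2.4808 × 6.45
ŷ = 48.6860

Step 2: Calculate residual
Residual = 47.13 - 48.6860
Residual = -1.5560

The residual is negative, so the observed y = 47.13 sits below the regression line (the line overestimates it by 1.5560).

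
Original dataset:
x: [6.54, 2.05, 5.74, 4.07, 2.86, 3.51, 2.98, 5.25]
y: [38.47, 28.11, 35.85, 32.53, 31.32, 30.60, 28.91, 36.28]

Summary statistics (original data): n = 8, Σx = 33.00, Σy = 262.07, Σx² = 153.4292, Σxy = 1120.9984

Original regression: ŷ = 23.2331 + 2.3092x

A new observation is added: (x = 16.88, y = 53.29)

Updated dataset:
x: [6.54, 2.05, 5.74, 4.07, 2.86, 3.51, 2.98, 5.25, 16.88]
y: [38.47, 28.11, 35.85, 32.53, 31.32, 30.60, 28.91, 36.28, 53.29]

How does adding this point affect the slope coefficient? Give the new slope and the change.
The slope changes from 2.3092 to 1.6844 (change of -0.6248, or -27.1%).

x = 16.88 lies well outside the original x-range [2.05, 6.54] (x̄ ≈ 4.13), so this observation has high leverage and can move the slope substantially.

Step 1: Update the sums with the new point (n goes from 8 to 9)
Σx  = 33.00 + 16.88 = 49.88
Σy  = 262.07 + 53.29 = 315.36
Σx² = 153.4292 + 16.88² = 153.4292 + 284.9344 = 438.3636
Σxy = 1120.9984 + 16.88×53.29 = 1120.9984 + 899.5352 = 2020.5336

Step 2: Recompute the slope with b₁ = (nΣxy − ΣxΣy) / (nΣx² − (Σx)²)
Numerator   = 9×2020.5336 − 49.88×315.36 = 18184.8024 − 15730.1568 = 2454.6456
Denominator = 9×438.3636 − 49.88² = 3945.2724 − 2488.0144 = 1457.2580
b₁(new) = 2454.6456 / 1457.2580 = 1.6844

(Same formula on the original sums: (8×1120.9984 − 33.00×262.07) / (8×153.4292 − 33.00²) = 319.6772 / 138.4336 = 2.3092, matching the given fit.)

Step 3: Change in slope
Δβ₁ = 1.6844 − 2.3092 = -0.6248
Relative change = -0.6248 / 2.3092 × 100% = -27.1%
→ the slope decreases when the point is added.

A high-leverage point only changes the slope if it is off the original line; here y = 53.29 is below the original trend, so the slope decreases.
In practice: check such a point for data-entry or measurement error.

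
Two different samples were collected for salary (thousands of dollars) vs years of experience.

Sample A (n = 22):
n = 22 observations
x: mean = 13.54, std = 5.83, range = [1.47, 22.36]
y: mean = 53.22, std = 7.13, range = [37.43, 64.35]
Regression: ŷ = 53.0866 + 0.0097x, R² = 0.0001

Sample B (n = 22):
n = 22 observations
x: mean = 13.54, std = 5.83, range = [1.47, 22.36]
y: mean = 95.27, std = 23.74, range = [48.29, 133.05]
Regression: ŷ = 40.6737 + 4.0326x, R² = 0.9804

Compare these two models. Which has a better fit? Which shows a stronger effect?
Model B has the better fit (R² = 0.9804 vs 0.0001). Model B shows the stronger effect (|β₁| = 4.0326 vs 0.0097).

Model Comparison:

Goodness of fit (R²):
- Model A: R² = 0.0001 → 0.01% of variance in salary explained
- Model B: R² = 0.9804 → 98.04% of variance in salary explained
- 0.9804 > 0.0001 → Model B has the better fit

Which has the larger per-year effect? (|β₁|)
- Model A: β₁ = 0.0097 → predicted salary rises 0.0097 thousand dollars per additional year of experience
- Model B: β₁ = 4.0326 → predicted salary rises 4.0326 thousand dollars per additional year of experience
- |0.0097| < |4.0326| → Model B shows the stronger marginal effect

Notes:
- A better fit (higher R²) doesn't necessarily mean a more important relationship.
- The two samples could reflect different populations, time periods, or measurement quality.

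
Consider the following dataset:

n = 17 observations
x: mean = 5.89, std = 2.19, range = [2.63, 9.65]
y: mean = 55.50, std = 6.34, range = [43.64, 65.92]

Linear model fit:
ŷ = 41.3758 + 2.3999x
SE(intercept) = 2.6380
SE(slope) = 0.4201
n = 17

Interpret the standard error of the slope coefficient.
The slope 2.3999 is pinned down to within about ±0.4201 (one SE) by these data — relative uncertainty 17.5%, i.e. precise.

SE(β̂₁) = 0.4201 says: if we drew many samples of n = 17 from the same population and refit each time, the fitted slopes would scatter with a standard deviation of roughly 0.4201 around the true β₁.

Relative precision:
- SE / |β̂₁| = 0.4201 / 2.3999 = 17.5%
- Rule of thumb (under 20%: precise; 20% to under 50%: moderately precise; 50% or more: imprecise) → precise

Link to interval estimation: a confidence interval for β₁ is β̂₁ ± t* × 0.4201, so SE sets the half-width per unit of t*.

What drives SE(β̂₁): larger n (here n = 17) → smaller SE; wider spread of x values → smaller SE.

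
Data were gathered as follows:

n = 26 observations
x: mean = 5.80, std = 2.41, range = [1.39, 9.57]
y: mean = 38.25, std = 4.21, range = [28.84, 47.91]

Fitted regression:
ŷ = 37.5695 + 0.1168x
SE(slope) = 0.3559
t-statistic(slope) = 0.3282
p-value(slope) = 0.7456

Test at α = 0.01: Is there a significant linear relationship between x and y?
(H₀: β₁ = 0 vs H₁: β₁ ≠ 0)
Since p-value = 0.7456 ≥ α = 0.01, fail to reject H₀ — the slope is not significantly different from 0.

Hypothesis test for the slope coefficient:

H₀: β₁ = 0 (no linear relationship)
H₁: β₁ ≠ 0 (linear relationship exists)

Test statistic: t = β̂₁ / SE(β̂₁) = 0.1168 / 0.3559 = 0.3282

The p-value (0.7456) is the probability, under H₀, of a t-statistic at least as extreme as |t| = 0.3282 (two-sided, df = n − 2 = 24).

Decision rule: reject H₀ if p-value < α.
p-value = 0.7456 ≥ α = 0.01 → fail to reject H₀.

There is not sufficient evidence at the 1% significance level to conclude that a linear relationship exists between x and y.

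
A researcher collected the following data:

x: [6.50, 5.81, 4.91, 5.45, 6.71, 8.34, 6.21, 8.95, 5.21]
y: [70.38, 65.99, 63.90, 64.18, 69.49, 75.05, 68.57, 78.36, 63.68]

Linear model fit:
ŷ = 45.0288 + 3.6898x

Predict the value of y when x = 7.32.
ŷ = 72.0381

Plug x = 7.32 into the fitted line:

ŷ = 45.0288 + 3.6898 × 7.32
ŷ = 45.0288 + 27.0093
ŷ = 72.0381

This is the fitted mean response at that x — an individual observation would come with a wider prediction interval.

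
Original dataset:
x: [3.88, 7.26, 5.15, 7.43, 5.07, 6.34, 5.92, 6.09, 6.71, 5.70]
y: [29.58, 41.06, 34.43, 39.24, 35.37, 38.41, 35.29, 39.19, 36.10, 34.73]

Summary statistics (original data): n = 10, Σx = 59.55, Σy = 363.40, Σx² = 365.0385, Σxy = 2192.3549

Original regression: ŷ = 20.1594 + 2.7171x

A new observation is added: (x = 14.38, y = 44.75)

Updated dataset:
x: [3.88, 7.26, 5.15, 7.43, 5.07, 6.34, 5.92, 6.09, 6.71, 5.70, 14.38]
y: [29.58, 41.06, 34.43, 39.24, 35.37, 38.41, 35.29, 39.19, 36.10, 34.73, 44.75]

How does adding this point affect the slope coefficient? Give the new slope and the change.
Adding the point moves β₁ from 2.7171 to 1.2372, i.e. it decreases by 1.4799 (-54.5%).

x = 14.38 lies well outside the original x-range [3.88, 7.43] (x̄ ≈ 5.96), so this observation has high leverage and can move the slope substantially.

Step 1: Update the sums with the new point (n goes from 10 to 11)
Σx  = 59.55 + 14.38 = 73.93
Σy  = 363.40 + 44.75 = 408.15
Σx² = 365.0385 + 14.38² = 365.0385 + 206.7844 = 571.8229
Σxy = 2192.3549 + 14.38×44.75 = 2192.3549 + 643.5050 = 2835.8599

Step 2: Recompute the slope with b₁ = (nΣxy − ΣxΣy) / (nΣx² − (Σx)²)
Numerator   = 11×2835.8599 − 73.93×408.15 = 31194.4589 − 30174.5295 = 1019.9294
Denominator = 11×571.8229 − 73.93² = 6290.0519 − 5465.6449 = 824.4070
b₁(new) = 1019.9294 / 824.4070 = 1.2372

(Same formula on the original sums: (10×2192.3549 − 59.55×363.40) / (10×365.0385 − 59.55²) = 283.0790 / 104.1825 = 2.7171, matching the given fit.)

Step 3: Change in slope
Δβ₁ = 1.2372 − 2.7171 = -1.4799
Relative change = -1.4799 / 2.7171 × 100% = -54.5%
→ the slope decreases when the point is added.

A high-leverage point only changes the slope if it is off the original line; here y = 44.75 is below the original trend, so the slope decreases.
In practice: examine leverage (hᵢ) and Cook's distance rather than deleting it automatically.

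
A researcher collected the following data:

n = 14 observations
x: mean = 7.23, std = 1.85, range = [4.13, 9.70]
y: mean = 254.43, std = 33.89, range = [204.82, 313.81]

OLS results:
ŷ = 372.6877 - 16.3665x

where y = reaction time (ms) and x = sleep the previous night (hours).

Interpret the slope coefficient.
On average, reaction time is about 16.3665 ms lower for every extra hour of sleep.

β₁ = -16.3665 is the change in predicted reaction time (ms) per additional hour of sleep.

Interpretation:
- Sleep up by 1 hour → predicted reaction time decreases by 16.3665 ms
- The effect is assumed constant over the observed range of x (linearity)

The intercept β₀ = 372.6877 is the predicted reaction time when sleep = 0; since the smallest observed x is 4.13, this is an extrapolation and mainly anchors the line.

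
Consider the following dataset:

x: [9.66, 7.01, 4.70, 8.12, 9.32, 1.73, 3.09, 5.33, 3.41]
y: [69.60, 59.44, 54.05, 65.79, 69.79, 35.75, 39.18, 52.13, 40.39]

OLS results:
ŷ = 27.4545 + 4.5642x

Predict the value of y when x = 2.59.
ŷ = 39.2758

Plug x = 2.59 into the fitted line:

ŷ = 27.4545 + 4.5642 × 2.59
ŷ = 27.4545 + 11.8213
ŷ = 39.2758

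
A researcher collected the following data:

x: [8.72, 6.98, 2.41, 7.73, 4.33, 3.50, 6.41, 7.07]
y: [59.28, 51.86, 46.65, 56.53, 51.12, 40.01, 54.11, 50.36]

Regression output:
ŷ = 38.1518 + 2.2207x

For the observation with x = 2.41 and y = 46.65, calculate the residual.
Residual = 3.1463

The residual is the difference between the actual value and the predicted value:

Residual = y - ŷ

Step 1: Calculate predicted value
ŷ = 38.1518 + 2.2207 × 2.41
ŷ = 43.5037

Step 2: Calculate residual
Residual = 46.65 - 43.5037
Residual = 3.1463

Sign check: y > ŷ, so the point is above the line and the fit underestimates here.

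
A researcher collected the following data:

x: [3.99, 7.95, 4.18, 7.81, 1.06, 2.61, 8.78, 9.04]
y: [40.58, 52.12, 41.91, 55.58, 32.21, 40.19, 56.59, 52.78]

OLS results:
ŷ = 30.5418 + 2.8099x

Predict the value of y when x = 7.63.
ŷ = 51.9813

Plug x = 7.63 into the fitted line:

ŷ = 30.5418 + 2.8099 × 7.63
ŷ = 30.5418 + 21.4395
ŷ = 51.9813

This is a point prediction; actual observations scatter around it by roughly the residual standard deviation.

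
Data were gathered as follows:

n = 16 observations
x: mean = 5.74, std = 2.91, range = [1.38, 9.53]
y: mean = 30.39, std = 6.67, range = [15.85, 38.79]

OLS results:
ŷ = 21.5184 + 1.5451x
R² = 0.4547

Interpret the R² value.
About 45.47% of the variability in y is accounted for by the regression on x (R² = 0.4547) — a moderate linear fit.

R² = 1 − SS_res/SS_tot compares the residual scatter to the total scatter of y about its mean.

Here R² = 0.4547:
- Explained: 45.47% of the variation in y
- Unexplained (residual): 100% − 45.47% = 54.53%
- Rule of thumb (below 0.3 weak; 0.3 to below 0.7 moderate; 0.7 and above strong) → moderate

Note: R² says nothing about causation, and a high R² does not by itself mean the linear form is appropriate — check the residuals.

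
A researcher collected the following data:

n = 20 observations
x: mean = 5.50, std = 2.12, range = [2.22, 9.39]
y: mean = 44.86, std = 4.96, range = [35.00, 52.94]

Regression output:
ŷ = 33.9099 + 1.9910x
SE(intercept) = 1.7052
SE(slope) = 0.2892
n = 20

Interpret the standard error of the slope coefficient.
The slope 1.9910 is pinned down to within about ±0.2892 (one SE) by these data — relative uncertainty 14.5%, i.e. precise.

What SE measures:
- The standard error quantifies the sampling variability of the coefficient estimate
- It is the estimated standard deviation of β̂₁ across hypothetical repeated samples of the same size
- Smaller SE → more precise estimate

Relative precision:
- SE / |β̂₁| = 0.2892 / 1.9910 = 14.5%
- Rule of thumb (under 20%: precise; 20% to under 50%: moderately precise; 50% or more: imprecise) → precise

Rough 95% range (±2 SE): 1.9910 ± 0.5784 → (1.4126, 2.5694).

What drives SE(β̂₁): wider spread of x values → smaller SE; larger n (here n = 20) → smaller SE; more residual scatter → larger SE.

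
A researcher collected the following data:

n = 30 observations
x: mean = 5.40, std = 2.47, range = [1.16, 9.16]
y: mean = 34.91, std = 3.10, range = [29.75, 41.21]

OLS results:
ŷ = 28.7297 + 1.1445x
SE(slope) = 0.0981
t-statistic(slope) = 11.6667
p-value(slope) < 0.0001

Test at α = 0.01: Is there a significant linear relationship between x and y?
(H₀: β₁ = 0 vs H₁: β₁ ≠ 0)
Reject H₀: p-value < 0.0001 < α = 0.01. The linear relationship is significant at the 1% level.

Hypothesis test for the slope coefficient:

H₀: β₁ = 0 (no linear relationship)
H₁: β₁ ≠ 0 (linear relationship exists)

Test statistic: t = β̂₁ / SE(β̂₁) = 1.1445 / 0.0981 = 11.6667

The p-value (<0.0001) is the probability, under H₀, of a t-statistic at least as extreme as |t| = 11.6667 (two-sided, df = n − 2 = 28).

Decision rule: reject H₀ if p-value < α.
p-value < 0.0001 < α = 0.01 → reject H₀.

At α = 0.01 the data do provide convincing evidence of a nonzero slope.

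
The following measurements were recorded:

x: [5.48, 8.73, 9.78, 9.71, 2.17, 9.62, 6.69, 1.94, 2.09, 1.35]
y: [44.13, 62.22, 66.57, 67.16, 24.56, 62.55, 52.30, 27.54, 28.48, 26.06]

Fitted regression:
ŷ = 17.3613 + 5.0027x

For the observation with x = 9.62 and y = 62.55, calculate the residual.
Residual = -2.9373

The residual is the difference between the actual value and the predicted value:

Residual = y - ŷ

Step 1: Calculate predicted value
ŷ = 17.3613 + 5.0027 × 9.62
ŷ = 65.4873

Step 2: Calculate residual
Residual = 62.55 - 65.4873
Residual = -2.9373

Sign check: y < ŷ, so the point is below the line and the fit overestimates here.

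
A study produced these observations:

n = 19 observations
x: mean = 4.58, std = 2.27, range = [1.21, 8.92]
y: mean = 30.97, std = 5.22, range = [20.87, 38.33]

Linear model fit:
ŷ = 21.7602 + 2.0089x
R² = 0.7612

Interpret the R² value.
The model explains 76.12% of the variance in y (R² = 0.7612), leaving 23.88% unexplained; the fit is strong.

R² = 1 − SS_res/SS_tot compares the residual scatter to the total scatter of y about its mean.

Here R² = 0.7612:
- Explained: 76.12% of the variation in y
- Unexplained (residual): 100% − 76.12% = 23.88%
- Rule of thumb (below 0.3 weak; 0.3 to below 0.7 moderate; 0.7 and above strong) → strong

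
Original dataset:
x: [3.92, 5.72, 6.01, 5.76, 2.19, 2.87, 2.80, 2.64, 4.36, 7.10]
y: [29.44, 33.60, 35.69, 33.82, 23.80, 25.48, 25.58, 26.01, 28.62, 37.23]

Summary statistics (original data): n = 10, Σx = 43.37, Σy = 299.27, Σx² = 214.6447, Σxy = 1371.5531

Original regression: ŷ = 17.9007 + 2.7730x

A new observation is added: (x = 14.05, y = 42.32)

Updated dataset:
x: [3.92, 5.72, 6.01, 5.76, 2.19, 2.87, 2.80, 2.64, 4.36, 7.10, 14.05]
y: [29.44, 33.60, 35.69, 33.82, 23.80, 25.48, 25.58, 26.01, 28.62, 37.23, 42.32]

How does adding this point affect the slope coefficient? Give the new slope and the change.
Adding the point moves β₁ from 2.7730 to 1.6298, i.e. it decreases by 1.1432 (-41.2%).

x = 14.05 lies well outside the original x-range [2.19, 7.10] (x̄ ≈ 4.34), so this observation has high leverage and can move the slope substantially.

Step 1: Update the sums with the new point (n goes from 10 to 11)
Σx  = 43.37 + 14.05 = 57.42
Σy  = 299.27 + 42.32 = 341.59
Σx² = 214.6447 + 14.05² = 214.6447 + 197.4025 = 412.0472
Σxy = 1371.5531 + 14.05×42.32 = 1371.5531 + 594.5960 = 1966.1491

Step 2: Recompute the slope with b₁ = (nΣxy − ΣxΣy) / (nΣx² − (Σx)²)
Numerator   = 11×1966.1491 − 57.42×341.59 = 21627.6401 − 19614.0978 = 2013.5423
Denominator = 11×412.0472 − 57.42² = 4532.5192 − 3297.0564 = 1235.4628
b₁(new) = 2013.5423 / 1235.4628 = 1.6298

(Same formula on the original sums: (10×1371.5531 − 43.37×299.27) / (10×214.6447 − 43.37²) = 736.1911 / 265.4901 = 2.7730, matching the given fit.)

Step 3: Change in slope
Δβ₁ = 1.6298 − 2.7730 = -1.1432
Relative change = -1.1432 / 2.7730 × 100% = -41.2%
→ the slope decreases when the point is added.

Because the point sits below the extension of the original line at a high-leverage x, it tilts the fit down.
In practice: examine leverage (hᵢ) and Cook's distance rather than deleting it automatically; check such a point for data-entry or measurement error.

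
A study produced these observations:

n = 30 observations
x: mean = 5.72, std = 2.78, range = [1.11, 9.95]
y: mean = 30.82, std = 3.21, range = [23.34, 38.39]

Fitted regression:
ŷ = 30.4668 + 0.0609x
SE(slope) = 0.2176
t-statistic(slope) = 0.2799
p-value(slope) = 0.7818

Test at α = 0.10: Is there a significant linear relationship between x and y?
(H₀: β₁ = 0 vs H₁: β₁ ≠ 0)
p-value = 0.7818 ≥ α = 0.10, so we fail to reject H₀. The relationship is not significant.

Hypothesis test for the slope coefficient:

H₀: β₁ = 0 (no linear relationship)
H₁: β₁ ≠ 0 (linear relationship exists)

Test statistic: t = β̂₁ / SE(β̂₁) = 0.0609 / 0.2176 = 0.2799

The p-value (0.7818) is the probability, under H₀, of a t-statistic at least as extreme as |t| = 0.2799 (two-sided, df = n − 2 = 28).

Decision rule: reject H₀ if p-value < α.
p-value = 0.7818 ≥ α = 0.10 → fail to reject H₀.

Conclusion: the linear association between x and y is not significant at the 10% level.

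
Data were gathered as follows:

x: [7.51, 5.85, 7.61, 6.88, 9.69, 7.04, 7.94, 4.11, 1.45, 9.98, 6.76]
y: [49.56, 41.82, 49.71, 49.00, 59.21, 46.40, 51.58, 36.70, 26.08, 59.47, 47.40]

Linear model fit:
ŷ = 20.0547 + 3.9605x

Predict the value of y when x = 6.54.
ŷ = 45.9564

x = 6.54 lies inside the observed range [1.45, 9.98], so the fitted equation applies directly:

ŷ = 20.0547 + 3.9605 × 6.54
ŷ = 20.0547 + 25.9017
ŷ = 45.9564

This is a point prediction; actual observations scatter around it by roughly the residual standard deviation.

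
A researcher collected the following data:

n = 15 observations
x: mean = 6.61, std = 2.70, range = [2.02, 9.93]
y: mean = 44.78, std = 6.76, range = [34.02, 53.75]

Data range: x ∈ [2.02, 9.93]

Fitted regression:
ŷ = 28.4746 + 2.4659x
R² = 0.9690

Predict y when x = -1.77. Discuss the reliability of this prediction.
The equation gives ŷ = 24.1100; however x = -1.77 is 3.79 units below the observed range, so this extrapolated value should not be trusted.

Prediction calculation:
ŷ = 28.4746 + 2.4659 × (-1.77)
ŷ = 24.1100

Reliability:
- Data range: x ∈ [2.02, 9.93]
- Prediction point: x = -1.77 is 3.79 units below the observed range → this is EXTRAPOLATION, not interpolation

Why that matters here:
- Real relationships often flatten, saturate, or turn nonlinear at extremes
- There are no observations near this x to validate the fitted line there
- R² describes fit only over the sampled x values; it says nothing about behaviour beyond them

A defensible statement: 'if the linear trend continued to x = -1.77, y would be about 24.1100' — the premise is untested.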